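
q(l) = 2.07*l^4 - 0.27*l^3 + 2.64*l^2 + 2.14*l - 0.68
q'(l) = 8.28*l^3 - 0.81*l^2 + 5.28*l + 2.14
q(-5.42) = 1894.62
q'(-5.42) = -1368.61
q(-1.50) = 13.44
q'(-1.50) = -35.55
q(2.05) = 49.03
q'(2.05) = 80.89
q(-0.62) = -0.62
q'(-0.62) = -3.42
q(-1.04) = 2.68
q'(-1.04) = -13.54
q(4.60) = 965.58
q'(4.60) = 815.23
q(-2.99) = 189.19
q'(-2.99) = -242.22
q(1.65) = 24.17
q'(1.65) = 45.84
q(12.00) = 42862.12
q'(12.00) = 14256.70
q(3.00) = 189.88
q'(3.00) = 234.25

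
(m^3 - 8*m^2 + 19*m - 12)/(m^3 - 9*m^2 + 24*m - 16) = (m - 3)/(m - 4)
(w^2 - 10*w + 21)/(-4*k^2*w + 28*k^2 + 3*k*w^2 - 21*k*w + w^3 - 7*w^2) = (w - 3)/(-4*k^2 + 3*k*w + w^2)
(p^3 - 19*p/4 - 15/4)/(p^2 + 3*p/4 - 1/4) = (4*p^2 - 4*p - 15)/(4*p - 1)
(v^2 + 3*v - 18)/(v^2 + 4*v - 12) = (v - 3)/(v - 2)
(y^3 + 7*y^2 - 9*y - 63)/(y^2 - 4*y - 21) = (y^2 + 4*y - 21)/(y - 7)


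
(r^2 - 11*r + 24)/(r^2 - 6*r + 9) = (r - 8)/(r - 3)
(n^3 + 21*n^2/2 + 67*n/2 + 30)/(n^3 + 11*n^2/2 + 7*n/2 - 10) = (2*n^2 + 13*n + 15)/(2*n^2 + 3*n - 5)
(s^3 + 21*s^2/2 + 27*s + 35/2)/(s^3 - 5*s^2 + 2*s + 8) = (2*s^2 + 19*s + 35)/(2*(s^2 - 6*s + 8))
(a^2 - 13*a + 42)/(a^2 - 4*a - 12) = (a - 7)/(a + 2)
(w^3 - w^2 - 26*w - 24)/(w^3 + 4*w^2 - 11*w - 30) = (w^3 - w^2 - 26*w - 24)/(w^3 + 4*w^2 - 11*w - 30)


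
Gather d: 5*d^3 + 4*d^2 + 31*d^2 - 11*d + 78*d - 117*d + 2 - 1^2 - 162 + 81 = 5*d^3 + 35*d^2 - 50*d - 80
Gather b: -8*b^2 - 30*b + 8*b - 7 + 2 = -8*b^2 - 22*b - 5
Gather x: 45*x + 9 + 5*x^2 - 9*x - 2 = 5*x^2 + 36*x + 7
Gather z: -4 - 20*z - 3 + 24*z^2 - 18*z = 24*z^2 - 38*z - 7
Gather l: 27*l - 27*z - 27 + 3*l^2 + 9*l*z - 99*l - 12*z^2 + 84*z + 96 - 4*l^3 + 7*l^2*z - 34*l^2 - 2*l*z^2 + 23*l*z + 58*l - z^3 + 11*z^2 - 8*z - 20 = -4*l^3 + l^2*(7*z - 31) + l*(-2*z^2 + 32*z - 14) - z^3 - z^2 + 49*z + 49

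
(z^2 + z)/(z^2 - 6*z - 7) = z/(z - 7)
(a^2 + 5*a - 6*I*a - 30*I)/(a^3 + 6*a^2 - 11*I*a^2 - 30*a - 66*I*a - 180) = (a + 5)/(a^2 + a*(6 - 5*I) - 30*I)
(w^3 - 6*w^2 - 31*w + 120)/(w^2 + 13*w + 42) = (w^3 - 6*w^2 - 31*w + 120)/(w^2 + 13*w + 42)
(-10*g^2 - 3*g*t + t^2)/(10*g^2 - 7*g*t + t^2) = (2*g + t)/(-2*g + t)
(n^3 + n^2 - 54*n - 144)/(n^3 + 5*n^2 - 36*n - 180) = (n^2 - 5*n - 24)/(n^2 - n - 30)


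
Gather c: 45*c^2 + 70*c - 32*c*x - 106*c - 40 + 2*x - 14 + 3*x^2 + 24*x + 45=45*c^2 + c*(-32*x - 36) + 3*x^2 + 26*x - 9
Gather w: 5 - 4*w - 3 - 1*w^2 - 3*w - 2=-w^2 - 7*w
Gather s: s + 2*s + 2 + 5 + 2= 3*s + 9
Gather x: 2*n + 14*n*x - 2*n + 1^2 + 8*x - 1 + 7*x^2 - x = 7*x^2 + x*(14*n + 7)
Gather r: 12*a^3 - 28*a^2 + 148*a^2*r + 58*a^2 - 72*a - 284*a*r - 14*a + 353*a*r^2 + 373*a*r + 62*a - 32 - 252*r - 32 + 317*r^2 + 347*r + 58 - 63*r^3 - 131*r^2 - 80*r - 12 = 12*a^3 + 30*a^2 - 24*a - 63*r^3 + r^2*(353*a + 186) + r*(148*a^2 + 89*a + 15) - 18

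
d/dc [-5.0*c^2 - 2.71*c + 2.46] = -10.0*c - 2.71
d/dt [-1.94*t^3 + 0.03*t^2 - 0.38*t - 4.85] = -5.82*t^2 + 0.06*t - 0.38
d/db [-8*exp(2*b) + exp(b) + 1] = (1 - 16*exp(b))*exp(b)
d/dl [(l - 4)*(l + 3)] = 2*l - 1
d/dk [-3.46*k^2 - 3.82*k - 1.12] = -6.92*k - 3.82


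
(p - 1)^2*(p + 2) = p^3 - 3*p + 2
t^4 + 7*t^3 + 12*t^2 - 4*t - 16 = (t - 1)*(t + 2)^2*(t + 4)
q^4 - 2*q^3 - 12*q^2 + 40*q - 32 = (q - 2)^3*(q + 4)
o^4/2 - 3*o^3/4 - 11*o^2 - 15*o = o*(o/2 + 1)*(o - 6)*(o + 5/2)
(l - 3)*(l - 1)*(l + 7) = l^3 + 3*l^2 - 25*l + 21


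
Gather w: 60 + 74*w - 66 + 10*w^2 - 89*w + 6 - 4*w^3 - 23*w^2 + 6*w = -4*w^3 - 13*w^2 - 9*w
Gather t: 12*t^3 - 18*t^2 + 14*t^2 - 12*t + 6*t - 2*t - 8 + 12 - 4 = 12*t^3 - 4*t^2 - 8*t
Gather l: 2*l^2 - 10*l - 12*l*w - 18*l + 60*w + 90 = 2*l^2 + l*(-12*w - 28) + 60*w + 90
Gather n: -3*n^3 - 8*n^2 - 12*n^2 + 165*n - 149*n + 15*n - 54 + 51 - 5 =-3*n^3 - 20*n^2 + 31*n - 8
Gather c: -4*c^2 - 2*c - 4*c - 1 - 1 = -4*c^2 - 6*c - 2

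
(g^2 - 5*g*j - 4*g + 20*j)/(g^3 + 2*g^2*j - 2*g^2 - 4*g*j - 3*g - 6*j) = (-g^2 + 5*g*j + 4*g - 20*j)/(-g^3 - 2*g^2*j + 2*g^2 + 4*g*j + 3*g + 6*j)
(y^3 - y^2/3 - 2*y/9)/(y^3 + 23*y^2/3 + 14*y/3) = (9*y^2 - 3*y - 2)/(3*(3*y^2 + 23*y + 14))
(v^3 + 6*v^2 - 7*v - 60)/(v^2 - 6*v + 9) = (v^2 + 9*v + 20)/(v - 3)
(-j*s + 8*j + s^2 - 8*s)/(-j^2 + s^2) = (s - 8)/(j + s)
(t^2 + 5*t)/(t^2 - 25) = t/(t - 5)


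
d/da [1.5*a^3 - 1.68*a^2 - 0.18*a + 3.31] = 4.5*a^2 - 3.36*a - 0.18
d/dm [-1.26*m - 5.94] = -1.26000000000000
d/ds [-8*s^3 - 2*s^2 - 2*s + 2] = -24*s^2 - 4*s - 2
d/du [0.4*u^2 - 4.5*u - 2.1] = 0.8*u - 4.5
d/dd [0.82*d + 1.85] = 0.820000000000000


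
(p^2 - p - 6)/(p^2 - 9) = (p + 2)/(p + 3)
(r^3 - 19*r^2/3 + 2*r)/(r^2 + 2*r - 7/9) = 3*r*(r - 6)/(3*r + 7)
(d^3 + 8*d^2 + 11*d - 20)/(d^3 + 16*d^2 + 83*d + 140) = (d - 1)/(d + 7)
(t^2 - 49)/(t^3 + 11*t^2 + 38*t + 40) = (t^2 - 49)/(t^3 + 11*t^2 + 38*t + 40)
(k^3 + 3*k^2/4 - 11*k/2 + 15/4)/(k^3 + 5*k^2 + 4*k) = (4*k^3 + 3*k^2 - 22*k + 15)/(4*k*(k^2 + 5*k + 4))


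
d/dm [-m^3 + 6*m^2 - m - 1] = -3*m^2 + 12*m - 1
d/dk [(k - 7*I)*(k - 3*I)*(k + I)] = 3*k^2 - 18*I*k - 11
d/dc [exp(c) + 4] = exp(c)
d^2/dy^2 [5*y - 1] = 0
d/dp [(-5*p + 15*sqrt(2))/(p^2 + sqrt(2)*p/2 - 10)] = 10*(p^2 - 6*sqrt(2)*p + 7)/(2*p^4 + 2*sqrt(2)*p^3 - 39*p^2 - 20*sqrt(2)*p + 200)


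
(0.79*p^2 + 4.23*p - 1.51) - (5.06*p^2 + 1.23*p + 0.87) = -4.27*p^2 + 3.0*p - 2.38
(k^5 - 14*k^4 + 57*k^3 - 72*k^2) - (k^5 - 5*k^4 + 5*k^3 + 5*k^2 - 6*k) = -9*k^4 + 52*k^3 - 77*k^2 + 6*k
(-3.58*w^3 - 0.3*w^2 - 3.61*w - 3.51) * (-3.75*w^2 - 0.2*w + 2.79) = 13.425*w^5 + 1.841*w^4 + 3.6093*w^3 + 13.0475*w^2 - 9.3699*w - 9.7929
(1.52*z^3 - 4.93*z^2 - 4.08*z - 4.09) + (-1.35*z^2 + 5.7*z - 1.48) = 1.52*z^3 - 6.28*z^2 + 1.62*z - 5.57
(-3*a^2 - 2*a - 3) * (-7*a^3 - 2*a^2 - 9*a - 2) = 21*a^5 + 20*a^4 + 52*a^3 + 30*a^2 + 31*a + 6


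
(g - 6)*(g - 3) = g^2 - 9*g + 18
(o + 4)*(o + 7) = o^2 + 11*o + 28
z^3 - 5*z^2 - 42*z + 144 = (z - 8)*(z - 3)*(z + 6)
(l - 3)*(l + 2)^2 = l^3 + l^2 - 8*l - 12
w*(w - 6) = w^2 - 6*w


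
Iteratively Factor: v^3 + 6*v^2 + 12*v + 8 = (v + 2)*(v^2 + 4*v + 4) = (v + 2)^2*(v + 2)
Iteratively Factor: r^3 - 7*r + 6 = (r - 2)*(r^2 + 2*r - 3) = (r - 2)*(r - 1)*(r + 3)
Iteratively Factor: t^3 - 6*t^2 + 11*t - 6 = (t - 3)*(t^2 - 3*t + 2) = (t - 3)*(t - 1)*(t - 2)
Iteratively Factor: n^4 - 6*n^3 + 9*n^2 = (n)*(n^3 - 6*n^2 + 9*n) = n*(n - 3)*(n^2 - 3*n) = n^2*(n - 3)*(n - 3)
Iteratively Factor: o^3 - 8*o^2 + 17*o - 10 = (o - 5)*(o^2 - 3*o + 2) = (o - 5)*(o - 2)*(o - 1)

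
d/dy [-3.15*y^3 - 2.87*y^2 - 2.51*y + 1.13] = -9.45*y^2 - 5.74*y - 2.51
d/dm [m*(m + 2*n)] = 2*m + 2*n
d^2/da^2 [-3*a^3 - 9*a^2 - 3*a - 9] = -18*a - 18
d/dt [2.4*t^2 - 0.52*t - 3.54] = 4.8*t - 0.52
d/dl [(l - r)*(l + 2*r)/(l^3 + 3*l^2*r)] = (l*(l + 3*r)*(2*l + r) - 3*(l - r)*(l + 2*r)^2)/(l^3*(l + 3*r)^2)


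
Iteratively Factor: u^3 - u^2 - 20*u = (u)*(u^2 - u - 20) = u*(u + 4)*(u - 5)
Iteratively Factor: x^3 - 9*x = (x)*(x^2 - 9) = x*(x - 3)*(x + 3)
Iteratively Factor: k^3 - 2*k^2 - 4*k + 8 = (k + 2)*(k^2 - 4*k + 4) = (k - 2)*(k + 2)*(k - 2)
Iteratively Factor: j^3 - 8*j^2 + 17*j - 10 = (j - 5)*(j^2 - 3*j + 2) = (j - 5)*(j - 2)*(j - 1)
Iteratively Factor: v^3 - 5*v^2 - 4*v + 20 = (v - 5)*(v^2 - 4) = (v - 5)*(v + 2)*(v - 2)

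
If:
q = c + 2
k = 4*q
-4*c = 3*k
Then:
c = -3/2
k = 2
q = 1/2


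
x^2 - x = x*(x - 1)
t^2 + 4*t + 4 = (t + 2)^2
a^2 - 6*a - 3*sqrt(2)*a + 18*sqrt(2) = (a - 6)*(a - 3*sqrt(2))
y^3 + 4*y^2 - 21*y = y*(y - 3)*(y + 7)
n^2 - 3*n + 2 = (n - 2)*(n - 1)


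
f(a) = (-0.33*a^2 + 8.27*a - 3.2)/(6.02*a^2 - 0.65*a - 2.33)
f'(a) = (0.65 - 12.04*a)*(-0.33*a^2 + 8.27*a - 3.2)/(6.02*a^2 - 0.65*a - 2.33)^2 + (8.27 - 0.66*a)/(6.02*a^2 - 0.65*a - 2.33)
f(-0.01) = 1.41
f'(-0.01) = -4.03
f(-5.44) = -0.32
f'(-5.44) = -0.05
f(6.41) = 0.15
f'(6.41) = -0.03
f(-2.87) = -0.60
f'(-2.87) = -0.23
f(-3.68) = -0.47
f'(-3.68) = -0.13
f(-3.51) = -0.49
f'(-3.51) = -0.14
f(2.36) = 0.49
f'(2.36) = -0.23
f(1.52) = 0.81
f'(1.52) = -0.67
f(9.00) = 0.09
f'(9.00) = -0.02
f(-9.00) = -0.21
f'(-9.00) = -0.02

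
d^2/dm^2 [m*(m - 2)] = 2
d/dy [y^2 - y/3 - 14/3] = 2*y - 1/3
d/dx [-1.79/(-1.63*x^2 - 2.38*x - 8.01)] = (-5.8354*x - 4.2602)/(1.63*x^2 + 2.38*x + 8.01)^2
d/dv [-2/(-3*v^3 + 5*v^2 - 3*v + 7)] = 2*(-9*v^2 + 10*v - 3)/(3*v^3 - 5*v^2 + 3*v - 7)^2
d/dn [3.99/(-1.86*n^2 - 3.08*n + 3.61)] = (14.8428*n + 12.2892)/(1.86*n^2 + 3.08*n - 3.61)^2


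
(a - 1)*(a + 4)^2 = a^3 + 7*a^2 + 8*a - 16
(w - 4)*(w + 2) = w^2 - 2*w - 8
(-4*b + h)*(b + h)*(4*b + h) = -16*b^3 - 16*b^2*h + b*h^2 + h^3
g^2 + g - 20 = (g - 4)*(g + 5)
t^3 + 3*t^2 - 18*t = t*(t - 3)*(t + 6)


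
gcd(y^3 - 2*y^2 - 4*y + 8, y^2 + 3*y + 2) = y + 2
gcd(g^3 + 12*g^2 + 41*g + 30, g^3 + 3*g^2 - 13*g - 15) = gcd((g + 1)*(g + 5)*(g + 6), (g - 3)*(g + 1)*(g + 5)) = g^2 + 6*g + 5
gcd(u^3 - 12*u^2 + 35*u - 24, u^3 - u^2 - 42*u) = 1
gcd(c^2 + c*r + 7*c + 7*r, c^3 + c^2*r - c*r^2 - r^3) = c + r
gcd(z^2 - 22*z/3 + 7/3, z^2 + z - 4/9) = z - 1/3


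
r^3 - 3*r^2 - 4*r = r*(r - 4)*(r + 1)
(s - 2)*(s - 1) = s^2 - 3*s + 2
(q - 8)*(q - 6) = q^2 - 14*q + 48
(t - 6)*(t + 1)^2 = t^3 - 4*t^2 - 11*t - 6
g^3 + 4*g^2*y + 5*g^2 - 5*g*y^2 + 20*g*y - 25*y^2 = (g + 5)*(g - y)*(g + 5*y)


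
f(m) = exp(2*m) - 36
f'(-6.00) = 0.00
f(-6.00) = -36.00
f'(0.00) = 2.00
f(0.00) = -35.00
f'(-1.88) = 0.05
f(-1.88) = -35.98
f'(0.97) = 13.92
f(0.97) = -29.04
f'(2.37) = 228.87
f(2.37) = 78.43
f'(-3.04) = 0.00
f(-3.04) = -36.00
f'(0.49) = 5.33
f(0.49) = -33.34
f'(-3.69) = 0.00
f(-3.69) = -36.00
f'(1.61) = 50.06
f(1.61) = -10.97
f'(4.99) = 43180.63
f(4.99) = 21554.31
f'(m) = 2*exp(2*m)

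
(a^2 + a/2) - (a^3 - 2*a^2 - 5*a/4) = -a^3 + 3*a^2 + 7*a/4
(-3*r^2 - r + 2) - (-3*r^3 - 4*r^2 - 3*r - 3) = 3*r^3 + r^2 + 2*r + 5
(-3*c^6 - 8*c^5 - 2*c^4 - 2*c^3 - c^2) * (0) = 0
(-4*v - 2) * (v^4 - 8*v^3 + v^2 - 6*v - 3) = -4*v^5 + 30*v^4 + 12*v^3 + 22*v^2 + 24*v + 6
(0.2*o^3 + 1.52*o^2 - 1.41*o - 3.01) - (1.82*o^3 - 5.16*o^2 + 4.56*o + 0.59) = -1.62*o^3 + 6.68*o^2 - 5.97*o - 3.6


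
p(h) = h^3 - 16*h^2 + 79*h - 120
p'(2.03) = 26.40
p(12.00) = 252.00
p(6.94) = -8.10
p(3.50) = 3.38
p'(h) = 3*h^2 - 32*h + 79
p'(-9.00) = 610.00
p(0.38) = -92.24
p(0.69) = -72.78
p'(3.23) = 6.94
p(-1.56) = -285.97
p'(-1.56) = 136.22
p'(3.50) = 3.75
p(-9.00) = -2856.00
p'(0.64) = 59.75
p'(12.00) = 127.00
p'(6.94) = 1.41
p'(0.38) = 67.27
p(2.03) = -17.20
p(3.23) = 1.94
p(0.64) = -75.73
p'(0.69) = 58.35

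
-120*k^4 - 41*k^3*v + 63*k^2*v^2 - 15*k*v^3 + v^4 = (-8*k + v)*(-5*k + v)*(-3*k + v)*(k + v)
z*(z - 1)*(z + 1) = z^3 - z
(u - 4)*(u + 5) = u^2 + u - 20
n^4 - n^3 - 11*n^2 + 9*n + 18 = (n - 3)*(n - 2)*(n + 1)*(n + 3)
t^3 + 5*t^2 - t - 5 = (t - 1)*(t + 1)*(t + 5)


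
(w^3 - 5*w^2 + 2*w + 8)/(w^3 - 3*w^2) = (w^3 - 5*w^2 + 2*w + 8)/(w^2*(w - 3))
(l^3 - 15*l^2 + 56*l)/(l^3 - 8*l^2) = (l - 7)/l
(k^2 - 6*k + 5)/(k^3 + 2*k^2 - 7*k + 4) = (k - 5)/(k^2 + 3*k - 4)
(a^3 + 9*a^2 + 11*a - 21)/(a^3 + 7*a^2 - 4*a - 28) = (a^2 + 2*a - 3)/(a^2 - 4)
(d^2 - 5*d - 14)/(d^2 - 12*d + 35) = (d + 2)/(d - 5)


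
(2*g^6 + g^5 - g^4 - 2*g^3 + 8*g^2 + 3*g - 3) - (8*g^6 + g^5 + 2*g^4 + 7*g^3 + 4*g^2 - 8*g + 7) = -6*g^6 - 3*g^4 - 9*g^3 + 4*g^2 + 11*g - 10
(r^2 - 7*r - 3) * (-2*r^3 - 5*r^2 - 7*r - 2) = -2*r^5 + 9*r^4 + 34*r^3 + 62*r^2 + 35*r + 6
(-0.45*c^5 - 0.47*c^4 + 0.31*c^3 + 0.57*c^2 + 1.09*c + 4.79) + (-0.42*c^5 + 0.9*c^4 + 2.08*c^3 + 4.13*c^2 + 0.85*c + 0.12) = -0.87*c^5 + 0.43*c^4 + 2.39*c^3 + 4.7*c^2 + 1.94*c + 4.91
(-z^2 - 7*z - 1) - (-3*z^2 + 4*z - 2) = 2*z^2 - 11*z + 1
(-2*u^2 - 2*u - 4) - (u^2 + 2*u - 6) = -3*u^2 - 4*u + 2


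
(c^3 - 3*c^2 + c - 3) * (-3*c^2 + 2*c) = -3*c^5 + 11*c^4 - 9*c^3 + 11*c^2 - 6*c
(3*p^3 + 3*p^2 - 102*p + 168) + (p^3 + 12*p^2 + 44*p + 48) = 4*p^3 + 15*p^2 - 58*p + 216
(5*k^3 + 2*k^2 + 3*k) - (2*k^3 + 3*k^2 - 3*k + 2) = 3*k^3 - k^2 + 6*k - 2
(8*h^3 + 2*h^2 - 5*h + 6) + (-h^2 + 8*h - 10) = 8*h^3 + h^2 + 3*h - 4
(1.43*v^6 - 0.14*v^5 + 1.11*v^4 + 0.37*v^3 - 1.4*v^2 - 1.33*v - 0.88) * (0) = 0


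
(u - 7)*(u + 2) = u^2 - 5*u - 14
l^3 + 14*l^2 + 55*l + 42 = (l + 1)*(l + 6)*(l + 7)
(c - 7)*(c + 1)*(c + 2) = c^3 - 4*c^2 - 19*c - 14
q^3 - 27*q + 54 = (q - 3)^2*(q + 6)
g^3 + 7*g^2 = g^2*(g + 7)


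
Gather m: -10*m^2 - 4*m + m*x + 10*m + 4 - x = -10*m^2 + m*(x + 6) - x + 4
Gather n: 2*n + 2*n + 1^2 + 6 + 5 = 4*n + 12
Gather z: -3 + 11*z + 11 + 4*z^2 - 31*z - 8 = 4*z^2 - 20*z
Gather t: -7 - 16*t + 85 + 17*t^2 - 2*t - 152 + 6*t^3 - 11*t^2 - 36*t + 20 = 6*t^3 + 6*t^2 - 54*t - 54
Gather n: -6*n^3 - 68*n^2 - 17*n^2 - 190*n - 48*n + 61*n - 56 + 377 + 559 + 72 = -6*n^3 - 85*n^2 - 177*n + 952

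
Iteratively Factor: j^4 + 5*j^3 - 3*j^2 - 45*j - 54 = (j + 3)*(j^3 + 2*j^2 - 9*j - 18) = (j + 2)*(j + 3)*(j^2 - 9) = (j + 2)*(j + 3)^2*(j - 3)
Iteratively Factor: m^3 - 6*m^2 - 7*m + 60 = (m + 3)*(m^2 - 9*m + 20) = (m - 4)*(m + 3)*(m - 5)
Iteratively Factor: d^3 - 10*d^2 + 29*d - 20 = (d - 4)*(d^2 - 6*d + 5) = (d - 4)*(d - 1)*(d - 5)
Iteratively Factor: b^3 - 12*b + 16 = (b + 4)*(b^2 - 4*b + 4) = (b - 2)*(b + 4)*(b - 2)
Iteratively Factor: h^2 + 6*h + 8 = (h + 2)*(h + 4)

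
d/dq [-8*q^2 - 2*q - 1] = -16*q - 2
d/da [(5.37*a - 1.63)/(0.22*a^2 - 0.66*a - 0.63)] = (-1.1814*a^2 + 0.7172*a - 4.4589)/(0.0484*a^4 - 0.2904*a^3 + 0.1584*a^2 + 0.8316*a + 0.3969)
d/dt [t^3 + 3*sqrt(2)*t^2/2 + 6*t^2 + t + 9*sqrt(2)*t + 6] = 3*t^2 + 3*sqrt(2)*t + 12*t + 1 + 9*sqrt(2)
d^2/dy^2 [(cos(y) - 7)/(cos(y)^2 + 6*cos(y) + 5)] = (-9*(1 - cos(2*y))^2*cos(y)/4 + 17*(1 - cos(2*y))^2/2 - 398*cos(y) + 84*cos(2*y) + 75*cos(3*y)/2 + cos(5*y)/2 - 444)/((cos(y) + 1)^3*(cos(y) + 5)^3)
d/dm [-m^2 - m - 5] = -2*m - 1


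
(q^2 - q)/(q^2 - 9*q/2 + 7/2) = 2*q/(2*q - 7)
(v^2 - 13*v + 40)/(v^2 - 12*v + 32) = (v - 5)/(v - 4)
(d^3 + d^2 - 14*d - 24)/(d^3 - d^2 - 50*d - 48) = (-d^3 - d^2 + 14*d + 24)/(-d^3 + d^2 + 50*d + 48)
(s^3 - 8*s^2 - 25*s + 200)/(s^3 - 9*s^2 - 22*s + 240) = (s - 5)/(s - 6)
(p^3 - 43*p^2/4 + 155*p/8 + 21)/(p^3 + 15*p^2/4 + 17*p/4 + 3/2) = (p^2 - 23*p/2 + 28)/(p^2 + 3*p + 2)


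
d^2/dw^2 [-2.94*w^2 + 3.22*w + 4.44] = -5.88000000000000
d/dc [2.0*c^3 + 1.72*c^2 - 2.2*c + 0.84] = 6.0*c^2 + 3.44*c - 2.2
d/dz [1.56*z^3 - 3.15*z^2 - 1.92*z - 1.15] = 4.68*z^2 - 6.3*z - 1.92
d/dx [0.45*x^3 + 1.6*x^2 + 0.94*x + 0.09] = 1.35*x^2 + 3.2*x + 0.94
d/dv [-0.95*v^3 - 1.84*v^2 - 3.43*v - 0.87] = -2.85*v^2 - 3.68*v - 3.43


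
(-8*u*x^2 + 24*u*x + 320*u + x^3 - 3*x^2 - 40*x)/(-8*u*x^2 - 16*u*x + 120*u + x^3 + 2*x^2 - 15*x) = (x - 8)/(x - 3)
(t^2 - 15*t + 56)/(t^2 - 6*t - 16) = (t - 7)/(t + 2)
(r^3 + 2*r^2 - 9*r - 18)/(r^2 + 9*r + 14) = (r^2 - 9)/(r + 7)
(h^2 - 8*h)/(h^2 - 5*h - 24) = h/(h + 3)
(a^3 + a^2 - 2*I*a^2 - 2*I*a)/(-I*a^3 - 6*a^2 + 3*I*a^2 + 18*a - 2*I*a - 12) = (I*a^3 + a^2*(2 + I) + 2*a)/(a^3 + a^2*(-3 - 6*I) + a*(2 + 18*I) - 12*I)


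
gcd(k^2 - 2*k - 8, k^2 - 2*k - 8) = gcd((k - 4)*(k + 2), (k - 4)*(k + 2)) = k^2 - 2*k - 8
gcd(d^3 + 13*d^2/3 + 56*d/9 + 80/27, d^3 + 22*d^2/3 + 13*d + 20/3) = d + 4/3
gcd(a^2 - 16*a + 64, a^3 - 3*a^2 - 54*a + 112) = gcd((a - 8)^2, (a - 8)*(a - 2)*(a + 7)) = a - 8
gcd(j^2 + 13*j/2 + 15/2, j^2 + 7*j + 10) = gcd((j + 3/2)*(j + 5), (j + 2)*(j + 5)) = j + 5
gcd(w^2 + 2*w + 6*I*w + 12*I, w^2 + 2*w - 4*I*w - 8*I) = w + 2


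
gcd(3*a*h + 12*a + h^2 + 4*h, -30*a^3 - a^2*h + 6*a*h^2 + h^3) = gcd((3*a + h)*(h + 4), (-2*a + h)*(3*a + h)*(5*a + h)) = 3*a + h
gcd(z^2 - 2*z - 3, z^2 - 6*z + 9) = z - 3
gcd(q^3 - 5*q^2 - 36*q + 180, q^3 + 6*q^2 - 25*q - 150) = q^2 + q - 30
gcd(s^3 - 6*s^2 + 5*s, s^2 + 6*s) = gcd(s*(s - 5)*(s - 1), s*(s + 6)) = s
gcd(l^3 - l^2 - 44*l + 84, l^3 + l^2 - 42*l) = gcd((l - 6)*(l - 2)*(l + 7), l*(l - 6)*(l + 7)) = l^2 + l - 42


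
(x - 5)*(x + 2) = x^2 - 3*x - 10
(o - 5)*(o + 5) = o^2 - 25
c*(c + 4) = c^2 + 4*c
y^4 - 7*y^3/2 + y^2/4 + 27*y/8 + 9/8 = (y - 3)*(y - 3/2)*(y + 1/2)^2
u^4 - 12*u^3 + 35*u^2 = u^2*(u - 7)*(u - 5)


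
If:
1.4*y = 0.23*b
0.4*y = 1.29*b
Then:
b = 0.00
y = 0.00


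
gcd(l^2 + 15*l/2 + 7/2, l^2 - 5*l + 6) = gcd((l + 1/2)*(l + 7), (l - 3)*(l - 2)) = 1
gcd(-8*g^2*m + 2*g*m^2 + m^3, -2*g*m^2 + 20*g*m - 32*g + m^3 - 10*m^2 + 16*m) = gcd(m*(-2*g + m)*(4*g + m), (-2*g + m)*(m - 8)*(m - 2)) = 2*g - m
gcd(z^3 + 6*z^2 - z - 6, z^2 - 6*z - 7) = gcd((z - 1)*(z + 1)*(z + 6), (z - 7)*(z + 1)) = z + 1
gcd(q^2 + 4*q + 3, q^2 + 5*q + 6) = q + 3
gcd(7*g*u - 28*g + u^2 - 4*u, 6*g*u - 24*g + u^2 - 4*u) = u - 4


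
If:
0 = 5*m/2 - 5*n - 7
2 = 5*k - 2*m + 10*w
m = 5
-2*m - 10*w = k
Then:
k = 11/2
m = 5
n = 11/10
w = -31/20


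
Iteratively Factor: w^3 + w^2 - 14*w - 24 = (w + 3)*(w^2 - 2*w - 8) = (w - 4)*(w + 3)*(w + 2)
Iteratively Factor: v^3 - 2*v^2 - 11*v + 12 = (v + 3)*(v^2 - 5*v + 4) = (v - 4)*(v + 3)*(v - 1)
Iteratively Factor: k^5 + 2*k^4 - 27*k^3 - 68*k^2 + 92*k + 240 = (k + 2)*(k^4 - 27*k^2 - 14*k + 120) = (k - 5)*(k + 2)*(k^3 + 5*k^2 - 2*k - 24) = (k - 5)*(k + 2)*(k + 4)*(k^2 + k - 6) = (k - 5)*(k + 2)*(k + 3)*(k + 4)*(k - 2)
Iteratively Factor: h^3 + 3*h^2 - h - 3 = (h + 1)*(h^2 + 2*h - 3) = (h + 1)*(h + 3)*(h - 1)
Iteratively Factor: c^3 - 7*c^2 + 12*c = (c - 4)*(c^2 - 3*c) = c*(c - 4)*(c - 3)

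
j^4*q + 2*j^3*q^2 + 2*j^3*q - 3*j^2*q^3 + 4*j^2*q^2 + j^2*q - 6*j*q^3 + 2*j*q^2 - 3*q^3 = (j + 1)*(j - q)*(j + 3*q)*(j*q + q)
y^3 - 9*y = y*(y - 3)*(y + 3)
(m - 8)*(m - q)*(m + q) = m^3 - 8*m^2 - m*q^2 + 8*q^2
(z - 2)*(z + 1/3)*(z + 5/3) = z^3 - 31*z/9 - 10/9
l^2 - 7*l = l*(l - 7)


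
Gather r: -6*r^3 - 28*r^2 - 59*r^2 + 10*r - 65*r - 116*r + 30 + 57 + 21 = -6*r^3 - 87*r^2 - 171*r + 108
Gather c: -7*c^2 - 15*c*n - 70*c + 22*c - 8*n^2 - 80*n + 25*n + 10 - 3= -7*c^2 + c*(-15*n - 48) - 8*n^2 - 55*n + 7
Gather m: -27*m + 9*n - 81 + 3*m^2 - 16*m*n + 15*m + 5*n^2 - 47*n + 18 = 3*m^2 + m*(-16*n - 12) + 5*n^2 - 38*n - 63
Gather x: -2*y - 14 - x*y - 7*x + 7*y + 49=x*(-y - 7) + 5*y + 35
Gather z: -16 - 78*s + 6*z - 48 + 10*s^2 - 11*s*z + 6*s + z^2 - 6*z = 10*s^2 - 11*s*z - 72*s + z^2 - 64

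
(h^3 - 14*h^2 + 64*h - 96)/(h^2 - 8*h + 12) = (h^2 - 8*h + 16)/(h - 2)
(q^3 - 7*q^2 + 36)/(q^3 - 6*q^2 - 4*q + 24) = (q - 3)/(q - 2)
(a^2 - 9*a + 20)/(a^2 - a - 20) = (a - 4)/(a + 4)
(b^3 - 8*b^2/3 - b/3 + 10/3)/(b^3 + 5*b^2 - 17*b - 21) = (3*b^2 - 11*b + 10)/(3*(b^2 + 4*b - 21))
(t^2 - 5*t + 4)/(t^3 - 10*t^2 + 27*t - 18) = (t - 4)/(t^2 - 9*t + 18)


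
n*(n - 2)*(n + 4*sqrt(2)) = n^3 - 2*n^2 + 4*sqrt(2)*n^2 - 8*sqrt(2)*n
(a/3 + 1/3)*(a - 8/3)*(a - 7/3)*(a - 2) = a^4/3 - 2*a^3 + 83*a^2/27 + 34*a/27 - 112/27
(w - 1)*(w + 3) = w^2 + 2*w - 3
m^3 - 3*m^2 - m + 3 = (m - 3)*(m - 1)*(m + 1)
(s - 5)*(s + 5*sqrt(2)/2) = s^2 - 5*s + 5*sqrt(2)*s/2 - 25*sqrt(2)/2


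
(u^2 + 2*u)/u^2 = (u + 2)/u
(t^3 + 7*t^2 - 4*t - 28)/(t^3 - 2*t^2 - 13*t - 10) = (t^2 + 5*t - 14)/(t^2 - 4*t - 5)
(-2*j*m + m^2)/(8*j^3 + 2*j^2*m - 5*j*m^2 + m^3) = -m/(4*j^2 + 3*j*m - m^2)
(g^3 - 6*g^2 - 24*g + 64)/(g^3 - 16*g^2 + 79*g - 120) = (g^2 + 2*g - 8)/(g^2 - 8*g + 15)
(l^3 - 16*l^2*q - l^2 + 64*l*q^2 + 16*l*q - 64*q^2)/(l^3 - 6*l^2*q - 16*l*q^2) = (l^2 - 8*l*q - l + 8*q)/(l*(l + 2*q))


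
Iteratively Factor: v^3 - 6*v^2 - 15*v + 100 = (v - 5)*(v^2 - v - 20) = (v - 5)^2*(v + 4)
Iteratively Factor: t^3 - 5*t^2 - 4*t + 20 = (t + 2)*(t^2 - 7*t + 10) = (t - 5)*(t + 2)*(t - 2)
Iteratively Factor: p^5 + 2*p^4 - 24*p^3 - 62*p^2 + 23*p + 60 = (p + 1)*(p^4 + p^3 - 25*p^2 - 37*p + 60) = (p - 1)*(p + 1)*(p^3 + 2*p^2 - 23*p - 60) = (p - 1)*(p + 1)*(p + 4)*(p^2 - 2*p - 15) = (p - 1)*(p + 1)*(p + 3)*(p + 4)*(p - 5)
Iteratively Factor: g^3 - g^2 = (g)*(g^2 - g) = g^2*(g - 1)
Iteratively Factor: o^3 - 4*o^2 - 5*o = (o - 5)*(o^2 + o) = o*(o - 5)*(o + 1)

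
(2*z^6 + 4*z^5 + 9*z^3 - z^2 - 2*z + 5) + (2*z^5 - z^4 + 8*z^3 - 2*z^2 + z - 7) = 2*z^6 + 6*z^5 - z^4 + 17*z^3 - 3*z^2 - z - 2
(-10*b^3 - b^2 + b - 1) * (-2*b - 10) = 20*b^4 + 102*b^3 + 8*b^2 - 8*b + 10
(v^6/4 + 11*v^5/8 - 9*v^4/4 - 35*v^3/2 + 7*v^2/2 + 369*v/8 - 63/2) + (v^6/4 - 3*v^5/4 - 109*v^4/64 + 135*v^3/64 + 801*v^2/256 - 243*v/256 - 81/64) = v^6/2 + 5*v^5/8 - 253*v^4/64 - 985*v^3/64 + 1697*v^2/256 + 11565*v/256 - 2097/64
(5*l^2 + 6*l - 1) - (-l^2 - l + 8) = 6*l^2 + 7*l - 9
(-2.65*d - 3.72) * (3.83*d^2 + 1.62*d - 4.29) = -10.1495*d^3 - 18.5406*d^2 + 5.3421*d + 15.9588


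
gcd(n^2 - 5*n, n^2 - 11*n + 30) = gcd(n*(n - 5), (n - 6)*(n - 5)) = n - 5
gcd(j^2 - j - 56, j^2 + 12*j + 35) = j + 7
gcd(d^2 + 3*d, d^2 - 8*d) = d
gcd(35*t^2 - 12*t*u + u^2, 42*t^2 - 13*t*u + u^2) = 7*t - u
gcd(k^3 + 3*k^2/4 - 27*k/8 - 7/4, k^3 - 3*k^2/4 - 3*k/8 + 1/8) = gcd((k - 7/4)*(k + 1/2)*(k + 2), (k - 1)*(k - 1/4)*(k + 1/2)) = k + 1/2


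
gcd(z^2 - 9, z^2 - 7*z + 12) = z - 3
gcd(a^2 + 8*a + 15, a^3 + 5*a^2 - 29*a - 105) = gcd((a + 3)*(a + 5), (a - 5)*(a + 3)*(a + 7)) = a + 3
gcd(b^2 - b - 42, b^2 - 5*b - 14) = b - 7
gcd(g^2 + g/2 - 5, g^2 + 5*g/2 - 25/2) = 1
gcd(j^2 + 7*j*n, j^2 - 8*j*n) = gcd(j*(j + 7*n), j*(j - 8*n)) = j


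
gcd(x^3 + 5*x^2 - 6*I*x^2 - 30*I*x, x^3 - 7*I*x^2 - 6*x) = x^2 - 6*I*x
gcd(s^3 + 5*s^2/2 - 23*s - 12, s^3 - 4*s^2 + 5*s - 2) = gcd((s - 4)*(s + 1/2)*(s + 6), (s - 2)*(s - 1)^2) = 1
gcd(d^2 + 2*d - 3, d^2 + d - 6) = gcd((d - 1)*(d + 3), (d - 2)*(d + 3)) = d + 3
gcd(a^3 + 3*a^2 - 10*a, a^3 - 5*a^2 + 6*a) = a^2 - 2*a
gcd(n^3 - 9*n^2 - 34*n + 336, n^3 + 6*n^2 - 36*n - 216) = n + 6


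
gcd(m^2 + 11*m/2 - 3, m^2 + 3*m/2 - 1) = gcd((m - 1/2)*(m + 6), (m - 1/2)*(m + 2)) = m - 1/2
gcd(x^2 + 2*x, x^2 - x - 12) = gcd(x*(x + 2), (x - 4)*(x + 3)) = 1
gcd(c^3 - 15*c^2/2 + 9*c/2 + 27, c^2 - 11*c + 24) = c - 3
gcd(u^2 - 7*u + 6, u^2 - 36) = u - 6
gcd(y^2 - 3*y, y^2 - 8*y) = y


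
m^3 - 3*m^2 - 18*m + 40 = (m - 5)*(m - 2)*(m + 4)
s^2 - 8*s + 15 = (s - 5)*(s - 3)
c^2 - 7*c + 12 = (c - 4)*(c - 3)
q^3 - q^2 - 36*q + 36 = (q - 6)*(q - 1)*(q + 6)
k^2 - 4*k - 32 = (k - 8)*(k + 4)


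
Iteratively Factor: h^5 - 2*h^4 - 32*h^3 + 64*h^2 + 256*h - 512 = (h - 4)*(h^4 + 2*h^3 - 24*h^2 - 32*h + 128) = (h - 4)*(h + 4)*(h^3 - 2*h^2 - 16*h + 32) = (h - 4)^2*(h + 4)*(h^2 + 2*h - 8) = (h - 4)^2*(h - 2)*(h + 4)*(h + 4)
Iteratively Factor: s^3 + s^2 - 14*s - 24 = (s + 3)*(s^2 - 2*s - 8) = (s + 2)*(s + 3)*(s - 4)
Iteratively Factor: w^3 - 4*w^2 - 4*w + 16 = (w - 4)*(w^2 - 4) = (w - 4)*(w + 2)*(w - 2)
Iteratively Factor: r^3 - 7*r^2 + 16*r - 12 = (r - 2)*(r^2 - 5*r + 6) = (r - 3)*(r - 2)*(r - 2)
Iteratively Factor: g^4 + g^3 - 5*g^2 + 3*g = (g)*(g^3 + g^2 - 5*g + 3) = g*(g - 1)*(g^2 + 2*g - 3) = g*(g - 1)*(g + 3)*(g - 1)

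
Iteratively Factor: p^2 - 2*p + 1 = (p - 1)*(p - 1)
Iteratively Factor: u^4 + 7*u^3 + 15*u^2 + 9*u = (u)*(u^3 + 7*u^2 + 15*u + 9) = u*(u + 1)*(u^2 + 6*u + 9) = u*(u + 1)*(u + 3)*(u + 3)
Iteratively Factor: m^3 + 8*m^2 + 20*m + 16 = (m + 2)*(m^2 + 6*m + 8) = (m + 2)*(m + 4)*(m + 2)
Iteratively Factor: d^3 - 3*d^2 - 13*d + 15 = (d + 3)*(d^2 - 6*d + 5) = (d - 1)*(d + 3)*(d - 5)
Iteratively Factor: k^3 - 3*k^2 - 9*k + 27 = (k - 3)*(k^2 - 9) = (k - 3)*(k + 3)*(k - 3)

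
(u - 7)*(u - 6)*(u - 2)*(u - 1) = u^4 - 16*u^3 + 83*u^2 - 152*u + 84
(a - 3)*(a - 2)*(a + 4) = a^3 - a^2 - 14*a + 24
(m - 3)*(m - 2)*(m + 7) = m^3 + 2*m^2 - 29*m + 42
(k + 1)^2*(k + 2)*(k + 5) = k^4 + 9*k^3 + 25*k^2 + 27*k + 10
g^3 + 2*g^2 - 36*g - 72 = (g - 6)*(g + 2)*(g + 6)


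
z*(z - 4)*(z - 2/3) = z^3 - 14*z^2/3 + 8*z/3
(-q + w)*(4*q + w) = -4*q^2 + 3*q*w + w^2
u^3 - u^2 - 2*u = u*(u - 2)*(u + 1)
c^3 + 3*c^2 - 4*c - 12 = (c - 2)*(c + 2)*(c + 3)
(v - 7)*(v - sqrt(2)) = v^2 - 7*v - sqrt(2)*v + 7*sqrt(2)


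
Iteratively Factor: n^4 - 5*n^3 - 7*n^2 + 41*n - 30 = (n - 1)*(n^3 - 4*n^2 - 11*n + 30) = (n - 1)*(n + 3)*(n^2 - 7*n + 10) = (n - 2)*(n - 1)*(n + 3)*(n - 5)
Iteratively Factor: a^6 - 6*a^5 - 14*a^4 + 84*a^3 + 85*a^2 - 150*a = (a)*(a^5 - 6*a^4 - 14*a^3 + 84*a^2 + 85*a - 150) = a*(a + 2)*(a^4 - 8*a^3 + 2*a^2 + 80*a - 75) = a*(a - 5)*(a + 2)*(a^3 - 3*a^2 - 13*a + 15) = a*(a - 5)*(a - 1)*(a + 2)*(a^2 - 2*a - 15) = a*(a - 5)^2*(a - 1)*(a + 2)*(a + 3)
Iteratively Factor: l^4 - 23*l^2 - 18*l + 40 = (l + 2)*(l^3 - 2*l^2 - 19*l + 20) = (l - 1)*(l + 2)*(l^2 - l - 20) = (l - 1)*(l + 2)*(l + 4)*(l - 5)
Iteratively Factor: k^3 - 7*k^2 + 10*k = (k)*(k^2 - 7*k + 10) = k*(k - 2)*(k - 5)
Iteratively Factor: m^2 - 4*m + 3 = (m - 3)*(m - 1)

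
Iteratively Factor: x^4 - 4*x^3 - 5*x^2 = (x + 1)*(x^3 - 5*x^2) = x*(x + 1)*(x^2 - 5*x) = x^2*(x + 1)*(x - 5)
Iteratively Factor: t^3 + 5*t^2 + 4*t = (t + 1)*(t^2 + 4*t) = (t + 1)*(t + 4)*(t)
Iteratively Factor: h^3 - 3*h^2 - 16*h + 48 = (h - 4)*(h^2 + h - 12) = (h - 4)*(h + 4)*(h - 3)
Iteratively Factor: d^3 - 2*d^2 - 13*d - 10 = (d + 2)*(d^2 - 4*d - 5) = (d + 1)*(d + 2)*(d - 5)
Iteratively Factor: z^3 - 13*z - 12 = (z - 4)*(z^2 + 4*z + 3) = (z - 4)*(z + 3)*(z + 1)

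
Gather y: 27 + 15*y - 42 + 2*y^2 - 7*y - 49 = 2*y^2 + 8*y - 64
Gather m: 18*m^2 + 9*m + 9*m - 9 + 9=18*m^2 + 18*m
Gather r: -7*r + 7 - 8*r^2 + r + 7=-8*r^2 - 6*r + 14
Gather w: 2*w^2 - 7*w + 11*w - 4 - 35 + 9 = 2*w^2 + 4*w - 30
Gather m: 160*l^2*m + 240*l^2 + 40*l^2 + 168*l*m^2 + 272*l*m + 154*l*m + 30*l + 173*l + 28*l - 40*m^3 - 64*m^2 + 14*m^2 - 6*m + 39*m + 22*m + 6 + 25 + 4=280*l^2 + 231*l - 40*m^3 + m^2*(168*l - 50) + m*(160*l^2 + 426*l + 55) + 35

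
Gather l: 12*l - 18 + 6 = 12*l - 12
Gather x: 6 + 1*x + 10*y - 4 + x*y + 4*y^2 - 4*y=x*(y + 1) + 4*y^2 + 6*y + 2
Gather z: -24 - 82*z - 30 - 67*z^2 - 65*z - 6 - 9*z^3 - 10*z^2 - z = -9*z^3 - 77*z^2 - 148*z - 60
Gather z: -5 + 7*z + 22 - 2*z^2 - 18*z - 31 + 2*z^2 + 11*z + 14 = 0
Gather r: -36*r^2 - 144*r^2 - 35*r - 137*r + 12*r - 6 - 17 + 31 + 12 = -180*r^2 - 160*r + 20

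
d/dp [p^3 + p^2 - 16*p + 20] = 3*p^2 + 2*p - 16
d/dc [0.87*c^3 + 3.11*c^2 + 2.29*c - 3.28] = 2.61*c^2 + 6.22*c + 2.29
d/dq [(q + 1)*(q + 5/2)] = 2*q + 7/2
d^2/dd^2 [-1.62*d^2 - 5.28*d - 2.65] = -3.24000000000000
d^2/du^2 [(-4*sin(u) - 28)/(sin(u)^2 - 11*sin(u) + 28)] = 4*(sin(u)^5 + 39*sin(u)^4 - 401*sin(u)^3 + 329*sin(u)^2 + 3570*sin(u) - 1918)/(sin(u)^2 - 11*sin(u) + 28)^3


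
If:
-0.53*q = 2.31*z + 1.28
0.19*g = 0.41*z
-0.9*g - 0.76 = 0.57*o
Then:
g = 2.15789473684211*z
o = -3.40720221606648*z - 1.33333333333333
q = -4.35849056603774*z - 2.41509433962264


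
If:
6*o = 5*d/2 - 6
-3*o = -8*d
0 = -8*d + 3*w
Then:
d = -4/9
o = -32/27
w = -32/27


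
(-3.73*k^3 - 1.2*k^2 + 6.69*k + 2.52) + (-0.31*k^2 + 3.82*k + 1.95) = -3.73*k^3 - 1.51*k^2 + 10.51*k + 4.47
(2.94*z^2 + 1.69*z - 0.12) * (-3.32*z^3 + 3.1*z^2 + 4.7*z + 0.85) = -9.7608*z^5 + 3.5032*z^4 + 19.4554*z^3 + 10.07*z^2 + 0.8725*z - 0.102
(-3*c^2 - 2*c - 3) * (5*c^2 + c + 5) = -15*c^4 - 13*c^3 - 32*c^2 - 13*c - 15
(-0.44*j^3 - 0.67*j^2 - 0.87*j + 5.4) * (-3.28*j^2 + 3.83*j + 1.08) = 1.4432*j^5 + 0.5124*j^4 - 0.1877*j^3 - 21.7677*j^2 + 19.7424*j + 5.832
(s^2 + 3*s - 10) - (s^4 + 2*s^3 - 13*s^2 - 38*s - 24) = -s^4 - 2*s^3 + 14*s^2 + 41*s + 14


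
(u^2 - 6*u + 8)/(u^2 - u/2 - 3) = 2*(u - 4)/(2*u + 3)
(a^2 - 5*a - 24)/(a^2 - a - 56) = (a + 3)/(a + 7)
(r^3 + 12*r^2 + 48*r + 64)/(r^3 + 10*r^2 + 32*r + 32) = (r + 4)/(r + 2)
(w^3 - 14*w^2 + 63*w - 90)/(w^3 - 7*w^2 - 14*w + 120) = (w - 3)/(w + 4)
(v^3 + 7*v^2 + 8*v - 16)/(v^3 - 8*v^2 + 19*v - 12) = (v^2 + 8*v + 16)/(v^2 - 7*v + 12)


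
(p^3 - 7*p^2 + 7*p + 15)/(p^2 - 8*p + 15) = p + 1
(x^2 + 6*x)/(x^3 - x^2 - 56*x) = (x + 6)/(x^2 - x - 56)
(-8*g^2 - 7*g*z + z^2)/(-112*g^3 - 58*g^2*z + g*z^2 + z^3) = (g + z)/(14*g^2 + 9*g*z + z^2)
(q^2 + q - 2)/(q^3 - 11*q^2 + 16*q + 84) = (q - 1)/(q^2 - 13*q + 42)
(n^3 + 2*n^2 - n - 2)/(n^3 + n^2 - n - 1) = (n + 2)/(n + 1)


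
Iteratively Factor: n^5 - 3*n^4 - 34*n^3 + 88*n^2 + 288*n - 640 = (n - 5)*(n^4 + 2*n^3 - 24*n^2 - 32*n + 128) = (n - 5)*(n - 2)*(n^3 + 4*n^2 - 16*n - 64) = (n - 5)*(n - 2)*(n + 4)*(n^2 - 16) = (n - 5)*(n - 2)*(n + 4)^2*(n - 4)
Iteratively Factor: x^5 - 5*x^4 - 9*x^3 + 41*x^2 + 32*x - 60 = (x + 2)*(x^4 - 7*x^3 + 5*x^2 + 31*x - 30) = (x - 1)*(x + 2)*(x^3 - 6*x^2 - x + 30) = (x - 1)*(x + 2)^2*(x^2 - 8*x + 15) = (x - 5)*(x - 1)*(x + 2)^2*(x - 3)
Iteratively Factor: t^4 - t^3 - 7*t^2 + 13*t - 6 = (t - 2)*(t^3 + t^2 - 5*t + 3) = (t - 2)*(t - 1)*(t^2 + 2*t - 3) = (t - 2)*(t - 1)^2*(t + 3)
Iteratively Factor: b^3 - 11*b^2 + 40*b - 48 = (b - 3)*(b^2 - 8*b + 16) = (b - 4)*(b - 3)*(b - 4)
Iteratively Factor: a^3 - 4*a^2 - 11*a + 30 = (a - 5)*(a^2 + a - 6) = (a - 5)*(a + 3)*(a - 2)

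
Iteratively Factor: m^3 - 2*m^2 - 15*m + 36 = (m - 3)*(m^2 + m - 12) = (m - 3)*(m + 4)*(m - 3)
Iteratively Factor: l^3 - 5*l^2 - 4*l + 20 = (l + 2)*(l^2 - 7*l + 10) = (l - 2)*(l + 2)*(l - 5)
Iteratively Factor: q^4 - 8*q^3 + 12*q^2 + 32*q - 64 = (q + 2)*(q^3 - 10*q^2 + 32*q - 32) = (q - 2)*(q + 2)*(q^2 - 8*q + 16) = (q - 4)*(q - 2)*(q + 2)*(q - 4)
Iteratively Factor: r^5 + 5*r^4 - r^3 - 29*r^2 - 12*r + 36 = (r + 3)*(r^4 + 2*r^3 - 7*r^2 - 8*r + 12) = (r + 3)^2*(r^3 - r^2 - 4*r + 4) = (r - 2)*(r + 3)^2*(r^2 + r - 2) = (r - 2)*(r - 1)*(r + 3)^2*(r + 2)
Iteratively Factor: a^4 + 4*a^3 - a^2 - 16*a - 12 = (a - 2)*(a^3 + 6*a^2 + 11*a + 6) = (a - 2)*(a + 1)*(a^2 + 5*a + 6) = (a - 2)*(a + 1)*(a + 3)*(a + 2)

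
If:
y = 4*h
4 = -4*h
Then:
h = -1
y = -4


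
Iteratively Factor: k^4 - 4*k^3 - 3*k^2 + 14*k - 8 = (k - 4)*(k^3 - 3*k + 2) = (k - 4)*(k - 1)*(k^2 + k - 2) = (k - 4)*(k - 1)^2*(k + 2)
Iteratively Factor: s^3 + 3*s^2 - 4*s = (s + 4)*(s^2 - s) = s*(s + 4)*(s - 1)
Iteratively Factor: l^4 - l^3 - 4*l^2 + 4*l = (l - 1)*(l^3 - 4*l) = (l - 1)*(l + 2)*(l^2 - 2*l) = (l - 2)*(l - 1)*(l + 2)*(l)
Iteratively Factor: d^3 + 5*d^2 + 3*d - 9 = (d + 3)*(d^2 + 2*d - 3) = (d - 1)*(d + 3)*(d + 3)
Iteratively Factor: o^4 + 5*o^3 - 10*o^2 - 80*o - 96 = (o + 3)*(o^3 + 2*o^2 - 16*o - 32) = (o + 3)*(o + 4)*(o^2 - 2*o - 8) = (o + 2)*(o + 3)*(o + 4)*(o - 4)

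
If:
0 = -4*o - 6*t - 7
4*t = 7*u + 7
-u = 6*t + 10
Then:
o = 7/23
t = -63/46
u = -41/23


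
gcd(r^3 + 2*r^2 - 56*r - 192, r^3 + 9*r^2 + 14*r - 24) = r^2 + 10*r + 24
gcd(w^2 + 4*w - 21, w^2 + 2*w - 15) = w - 3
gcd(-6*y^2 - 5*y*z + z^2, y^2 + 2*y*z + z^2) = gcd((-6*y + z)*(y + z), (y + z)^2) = y + z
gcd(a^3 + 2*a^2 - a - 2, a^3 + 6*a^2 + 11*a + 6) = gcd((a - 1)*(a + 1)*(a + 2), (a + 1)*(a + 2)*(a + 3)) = a^2 + 3*a + 2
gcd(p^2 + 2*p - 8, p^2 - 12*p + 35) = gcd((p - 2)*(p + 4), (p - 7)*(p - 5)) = 1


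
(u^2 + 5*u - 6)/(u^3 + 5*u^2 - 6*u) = 1/u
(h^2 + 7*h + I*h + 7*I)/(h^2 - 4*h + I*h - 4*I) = (h + 7)/(h - 4)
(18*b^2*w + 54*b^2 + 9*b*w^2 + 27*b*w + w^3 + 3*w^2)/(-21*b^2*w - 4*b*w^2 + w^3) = (6*b*w + 18*b + w^2 + 3*w)/(w*(-7*b + w))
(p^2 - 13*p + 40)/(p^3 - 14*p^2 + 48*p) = (p - 5)/(p*(p - 6))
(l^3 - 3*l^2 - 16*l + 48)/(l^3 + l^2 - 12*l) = (l - 4)/l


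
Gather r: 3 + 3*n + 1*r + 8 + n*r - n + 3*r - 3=2*n + r*(n + 4) + 8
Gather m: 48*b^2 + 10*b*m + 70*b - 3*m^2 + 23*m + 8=48*b^2 + 70*b - 3*m^2 + m*(10*b + 23) + 8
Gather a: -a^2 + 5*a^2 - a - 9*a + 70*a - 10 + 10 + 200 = 4*a^2 + 60*a + 200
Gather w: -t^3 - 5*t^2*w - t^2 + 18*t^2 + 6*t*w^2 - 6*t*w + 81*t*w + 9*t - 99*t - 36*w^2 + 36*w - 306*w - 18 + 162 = -t^3 + 17*t^2 - 90*t + w^2*(6*t - 36) + w*(-5*t^2 + 75*t - 270) + 144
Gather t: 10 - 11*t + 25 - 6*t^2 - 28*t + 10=-6*t^2 - 39*t + 45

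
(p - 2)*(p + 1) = p^2 - p - 2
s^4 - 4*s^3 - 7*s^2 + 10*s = s*(s - 5)*(s - 1)*(s + 2)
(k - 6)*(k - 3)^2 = k^3 - 12*k^2 + 45*k - 54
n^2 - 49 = (n - 7)*(n + 7)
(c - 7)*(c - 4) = c^2 - 11*c + 28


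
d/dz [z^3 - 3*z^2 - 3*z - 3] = 3*z^2 - 6*z - 3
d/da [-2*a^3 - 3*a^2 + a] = -6*a^2 - 6*a + 1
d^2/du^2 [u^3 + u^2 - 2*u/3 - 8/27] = 6*u + 2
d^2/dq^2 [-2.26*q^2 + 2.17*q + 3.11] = -4.52000000000000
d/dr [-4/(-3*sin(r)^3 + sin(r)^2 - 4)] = 4*(2 - 9*sin(r))*sin(r)*cos(r)/(3*sin(r)^3 - sin(r)^2 + 4)^2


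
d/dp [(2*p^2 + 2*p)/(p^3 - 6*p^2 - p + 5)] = 2*(p*(p + 1)*(-3*p^2 + 12*p + 1) + (2*p + 1)*(p^3 - 6*p^2 - p + 5))/(p^3 - 6*p^2 - p + 5)^2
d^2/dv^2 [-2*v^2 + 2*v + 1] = -4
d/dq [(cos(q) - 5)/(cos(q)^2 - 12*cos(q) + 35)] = sin(q)/(cos(q) - 7)^2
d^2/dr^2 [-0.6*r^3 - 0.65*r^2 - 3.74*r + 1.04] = -3.6*r - 1.3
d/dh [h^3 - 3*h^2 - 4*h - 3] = 3*h^2 - 6*h - 4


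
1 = 1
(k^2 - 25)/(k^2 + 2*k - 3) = (k^2 - 25)/(k^2 + 2*k - 3)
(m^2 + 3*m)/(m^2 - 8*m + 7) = m*(m + 3)/(m^2 - 8*m + 7)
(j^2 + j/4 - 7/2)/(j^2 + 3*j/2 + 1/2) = (4*j^2 + j - 14)/(2*(2*j^2 + 3*j + 1))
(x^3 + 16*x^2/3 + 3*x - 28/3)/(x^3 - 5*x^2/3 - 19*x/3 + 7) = (x + 4)/(x - 3)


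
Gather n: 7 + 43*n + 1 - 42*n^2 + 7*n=-42*n^2 + 50*n + 8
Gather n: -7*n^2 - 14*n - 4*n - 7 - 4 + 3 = -7*n^2 - 18*n - 8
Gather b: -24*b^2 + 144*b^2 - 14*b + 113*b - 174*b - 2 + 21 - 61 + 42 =120*b^2 - 75*b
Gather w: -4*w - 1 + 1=-4*w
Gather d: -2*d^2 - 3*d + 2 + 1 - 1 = -2*d^2 - 3*d + 2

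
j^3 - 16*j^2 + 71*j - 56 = (j - 8)*(j - 7)*(j - 1)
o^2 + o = o*(o + 1)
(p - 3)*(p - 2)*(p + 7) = p^3 + 2*p^2 - 29*p + 42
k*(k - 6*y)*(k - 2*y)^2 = k^4 - 10*k^3*y + 28*k^2*y^2 - 24*k*y^3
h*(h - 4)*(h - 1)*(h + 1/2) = h^4 - 9*h^3/2 + 3*h^2/2 + 2*h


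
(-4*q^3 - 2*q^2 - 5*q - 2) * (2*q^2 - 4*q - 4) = -8*q^5 + 12*q^4 + 14*q^3 + 24*q^2 + 28*q + 8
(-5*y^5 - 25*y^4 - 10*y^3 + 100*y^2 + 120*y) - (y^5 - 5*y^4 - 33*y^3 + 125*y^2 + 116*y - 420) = -6*y^5 - 20*y^4 + 23*y^3 - 25*y^2 + 4*y + 420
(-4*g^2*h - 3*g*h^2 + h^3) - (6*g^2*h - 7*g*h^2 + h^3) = -10*g^2*h + 4*g*h^2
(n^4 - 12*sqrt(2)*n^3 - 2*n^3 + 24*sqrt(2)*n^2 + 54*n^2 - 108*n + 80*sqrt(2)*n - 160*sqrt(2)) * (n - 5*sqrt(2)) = n^5 - 17*sqrt(2)*n^4 - 2*n^4 + 34*sqrt(2)*n^3 + 174*n^3 - 348*n^2 - 190*sqrt(2)*n^2 - 800*n + 380*sqrt(2)*n + 1600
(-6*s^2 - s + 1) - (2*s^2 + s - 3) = -8*s^2 - 2*s + 4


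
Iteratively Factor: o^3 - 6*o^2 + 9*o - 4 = (o - 4)*(o^2 - 2*o + 1) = (o - 4)*(o - 1)*(o - 1)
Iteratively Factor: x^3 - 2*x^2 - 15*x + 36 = (x - 3)*(x^2 + x - 12) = (x - 3)^2*(x + 4)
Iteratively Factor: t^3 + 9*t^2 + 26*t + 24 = (t + 3)*(t^2 + 6*t + 8) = (t + 2)*(t + 3)*(t + 4)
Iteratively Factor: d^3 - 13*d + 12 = (d - 3)*(d^2 + 3*d - 4) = (d - 3)*(d - 1)*(d + 4)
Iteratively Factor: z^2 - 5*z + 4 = (z - 4)*(z - 1)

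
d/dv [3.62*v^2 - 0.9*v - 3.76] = 7.24*v - 0.9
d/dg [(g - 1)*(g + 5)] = 2*g + 4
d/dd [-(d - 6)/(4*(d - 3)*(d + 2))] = (d^2 - 12*d + 12)/(4*(d^4 - 2*d^3 - 11*d^2 + 12*d + 36))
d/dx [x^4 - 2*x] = 4*x^3 - 2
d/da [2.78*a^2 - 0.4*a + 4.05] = 5.56*a - 0.4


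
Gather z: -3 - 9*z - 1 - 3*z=-12*z - 4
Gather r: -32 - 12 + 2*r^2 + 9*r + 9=2*r^2 + 9*r - 35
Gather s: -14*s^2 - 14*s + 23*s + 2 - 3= -14*s^2 + 9*s - 1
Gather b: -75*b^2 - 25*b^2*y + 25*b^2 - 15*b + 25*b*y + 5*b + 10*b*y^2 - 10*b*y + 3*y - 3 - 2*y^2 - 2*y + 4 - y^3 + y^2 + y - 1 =b^2*(-25*y - 50) + b*(10*y^2 + 15*y - 10) - y^3 - y^2 + 2*y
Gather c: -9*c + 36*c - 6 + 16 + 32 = 27*c + 42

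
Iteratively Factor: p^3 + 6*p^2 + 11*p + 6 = (p + 1)*(p^2 + 5*p + 6) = (p + 1)*(p + 2)*(p + 3)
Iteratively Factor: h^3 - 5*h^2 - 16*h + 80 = (h + 4)*(h^2 - 9*h + 20) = (h - 5)*(h + 4)*(h - 4)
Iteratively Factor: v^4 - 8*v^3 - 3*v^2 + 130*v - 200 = (v - 5)*(v^3 - 3*v^2 - 18*v + 40) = (v - 5)^2*(v^2 + 2*v - 8) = (v - 5)^2*(v + 4)*(v - 2)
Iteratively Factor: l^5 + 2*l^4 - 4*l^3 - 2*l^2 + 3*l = (l - 1)*(l^4 + 3*l^3 - l^2 - 3*l) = l*(l - 1)*(l^3 + 3*l^2 - l - 3) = l*(l - 1)^2*(l^2 + 4*l + 3) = l*(l - 1)^2*(l + 3)*(l + 1)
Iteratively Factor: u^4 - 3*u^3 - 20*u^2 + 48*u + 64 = (u - 4)*(u^3 + u^2 - 16*u - 16) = (u - 4)^2*(u^2 + 5*u + 4) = (u - 4)^2*(u + 1)*(u + 4)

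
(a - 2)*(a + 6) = a^2 + 4*a - 12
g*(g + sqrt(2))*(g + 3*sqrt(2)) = g^3 + 4*sqrt(2)*g^2 + 6*g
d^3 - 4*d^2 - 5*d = d*(d - 5)*(d + 1)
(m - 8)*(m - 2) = m^2 - 10*m + 16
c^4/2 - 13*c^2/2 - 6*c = c*(c/2 + 1/2)*(c - 4)*(c + 3)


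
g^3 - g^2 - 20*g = g*(g - 5)*(g + 4)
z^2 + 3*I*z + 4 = (z - I)*(z + 4*I)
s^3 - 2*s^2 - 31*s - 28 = (s - 7)*(s + 1)*(s + 4)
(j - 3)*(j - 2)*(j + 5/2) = j^3 - 5*j^2/2 - 13*j/2 + 15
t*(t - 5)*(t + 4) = t^3 - t^2 - 20*t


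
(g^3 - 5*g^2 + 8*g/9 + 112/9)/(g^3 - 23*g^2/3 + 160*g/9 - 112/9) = (3*g + 4)/(3*g - 4)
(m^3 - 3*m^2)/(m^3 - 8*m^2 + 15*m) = m/(m - 5)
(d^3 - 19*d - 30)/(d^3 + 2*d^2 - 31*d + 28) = (d^3 - 19*d - 30)/(d^3 + 2*d^2 - 31*d + 28)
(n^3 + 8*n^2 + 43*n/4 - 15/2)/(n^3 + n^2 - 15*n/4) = (2*n^2 + 11*n - 6)/(n*(2*n - 3))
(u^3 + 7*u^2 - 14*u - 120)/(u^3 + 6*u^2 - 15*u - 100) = (u + 6)/(u + 5)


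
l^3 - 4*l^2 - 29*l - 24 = (l - 8)*(l + 1)*(l + 3)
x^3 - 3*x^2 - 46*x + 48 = (x - 8)*(x - 1)*(x + 6)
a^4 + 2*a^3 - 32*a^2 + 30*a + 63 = (a - 3)^2*(a + 1)*(a + 7)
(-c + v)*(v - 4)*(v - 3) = -c*v^2 + 7*c*v - 12*c + v^3 - 7*v^2 + 12*v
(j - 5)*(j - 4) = j^2 - 9*j + 20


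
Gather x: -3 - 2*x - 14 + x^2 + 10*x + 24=x^2 + 8*x + 7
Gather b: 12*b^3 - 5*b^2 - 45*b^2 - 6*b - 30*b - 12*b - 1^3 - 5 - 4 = 12*b^3 - 50*b^2 - 48*b - 10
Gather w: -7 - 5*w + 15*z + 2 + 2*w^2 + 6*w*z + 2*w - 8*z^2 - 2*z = 2*w^2 + w*(6*z - 3) - 8*z^2 + 13*z - 5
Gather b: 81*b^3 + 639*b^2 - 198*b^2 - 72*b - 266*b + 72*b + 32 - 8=81*b^3 + 441*b^2 - 266*b + 24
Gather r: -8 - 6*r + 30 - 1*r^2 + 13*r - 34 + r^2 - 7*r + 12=0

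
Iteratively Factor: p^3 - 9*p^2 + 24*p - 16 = (p - 4)*(p^2 - 5*p + 4) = (p - 4)*(p - 1)*(p - 4)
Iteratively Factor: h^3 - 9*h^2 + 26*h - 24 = (h - 2)*(h^2 - 7*h + 12) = (h - 4)*(h - 2)*(h - 3)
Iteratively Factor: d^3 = (d)*(d^2) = d^2*(d)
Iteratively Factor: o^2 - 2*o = (o - 2)*(o)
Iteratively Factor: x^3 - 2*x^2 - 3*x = (x - 3)*(x^2 + x) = x*(x - 3)*(x + 1)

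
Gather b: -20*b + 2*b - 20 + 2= -18*b - 18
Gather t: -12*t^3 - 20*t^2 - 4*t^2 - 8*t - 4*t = -12*t^3 - 24*t^2 - 12*t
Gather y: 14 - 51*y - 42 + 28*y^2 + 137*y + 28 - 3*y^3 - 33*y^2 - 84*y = -3*y^3 - 5*y^2 + 2*y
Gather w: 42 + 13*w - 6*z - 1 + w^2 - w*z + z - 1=w^2 + w*(13 - z) - 5*z + 40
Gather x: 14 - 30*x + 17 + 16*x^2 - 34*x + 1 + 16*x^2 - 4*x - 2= 32*x^2 - 68*x + 30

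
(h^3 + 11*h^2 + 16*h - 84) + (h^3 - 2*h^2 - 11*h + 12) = 2*h^3 + 9*h^2 + 5*h - 72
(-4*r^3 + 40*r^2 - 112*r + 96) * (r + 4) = -4*r^4 + 24*r^3 + 48*r^2 - 352*r + 384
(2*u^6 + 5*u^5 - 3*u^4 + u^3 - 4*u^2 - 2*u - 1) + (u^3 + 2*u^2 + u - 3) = 2*u^6 + 5*u^5 - 3*u^4 + 2*u^3 - 2*u^2 - u - 4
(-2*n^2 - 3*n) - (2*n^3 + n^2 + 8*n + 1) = -2*n^3 - 3*n^2 - 11*n - 1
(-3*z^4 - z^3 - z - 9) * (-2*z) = 6*z^5 + 2*z^4 + 2*z^2 + 18*z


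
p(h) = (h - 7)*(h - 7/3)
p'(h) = 2*h - 28/3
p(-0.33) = 19.52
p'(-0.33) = -9.99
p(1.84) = 2.55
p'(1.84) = -5.65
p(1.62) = 3.84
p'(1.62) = -6.09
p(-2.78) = 50.01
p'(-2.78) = -14.89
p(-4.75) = 83.23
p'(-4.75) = -18.83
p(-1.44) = 31.85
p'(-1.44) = -12.21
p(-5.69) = 101.82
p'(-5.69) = -20.71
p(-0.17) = 17.95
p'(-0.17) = -9.67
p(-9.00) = 181.33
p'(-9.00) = -27.33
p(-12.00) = 272.33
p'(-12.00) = -33.33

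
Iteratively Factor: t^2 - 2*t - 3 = (t + 1)*(t - 3)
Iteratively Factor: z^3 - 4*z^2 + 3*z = (z - 1)*(z^2 - 3*z) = (z - 3)*(z - 1)*(z)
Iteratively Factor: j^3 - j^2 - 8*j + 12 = (j + 3)*(j^2 - 4*j + 4) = (j - 2)*(j + 3)*(j - 2)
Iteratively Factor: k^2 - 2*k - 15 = (k - 5)*(k + 3)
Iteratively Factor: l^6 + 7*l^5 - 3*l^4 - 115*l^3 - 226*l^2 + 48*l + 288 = (l + 3)*(l^5 + 4*l^4 - 15*l^3 - 70*l^2 - 16*l + 96) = (l + 3)*(l + 4)*(l^4 - 15*l^2 - 10*l + 24) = (l + 2)*(l + 3)*(l + 4)*(l^3 - 2*l^2 - 11*l + 12) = (l - 1)*(l + 2)*(l + 3)*(l + 4)*(l^2 - l - 12) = (l - 1)*(l + 2)*(l + 3)^2*(l + 4)*(l - 4)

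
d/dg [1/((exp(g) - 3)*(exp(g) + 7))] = 2*(-exp(g) - 2)*exp(g)/(exp(4*g) + 8*exp(3*g) - 26*exp(2*g) - 168*exp(g) + 441)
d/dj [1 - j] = -1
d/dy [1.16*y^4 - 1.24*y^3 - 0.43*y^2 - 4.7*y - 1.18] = 4.64*y^3 - 3.72*y^2 - 0.86*y - 4.7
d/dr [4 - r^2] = -2*r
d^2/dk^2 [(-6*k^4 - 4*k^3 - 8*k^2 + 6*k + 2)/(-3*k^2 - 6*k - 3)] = 4*(3*k^4 + 12*k^3 + 18*k^2 - 5*k + 7)/(3*(k^4 + 4*k^3 + 6*k^2 + 4*k + 1))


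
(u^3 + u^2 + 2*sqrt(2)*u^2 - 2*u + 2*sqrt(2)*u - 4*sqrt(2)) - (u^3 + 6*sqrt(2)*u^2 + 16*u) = -4*sqrt(2)*u^2 + u^2 - 18*u + 2*sqrt(2)*u - 4*sqrt(2)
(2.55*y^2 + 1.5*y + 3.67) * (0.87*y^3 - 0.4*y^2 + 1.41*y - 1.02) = 2.2185*y^5 + 0.285*y^4 + 6.1884*y^3 - 1.954*y^2 + 3.6447*y - 3.7434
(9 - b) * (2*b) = -2*b^2 + 18*b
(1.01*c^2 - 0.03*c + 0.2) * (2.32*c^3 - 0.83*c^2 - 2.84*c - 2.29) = 2.3432*c^5 - 0.9079*c^4 - 2.3795*c^3 - 2.3937*c^2 - 0.4993*c - 0.458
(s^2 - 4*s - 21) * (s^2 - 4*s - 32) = s^4 - 8*s^3 - 37*s^2 + 212*s + 672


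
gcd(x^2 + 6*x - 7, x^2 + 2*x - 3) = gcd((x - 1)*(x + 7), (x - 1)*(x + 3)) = x - 1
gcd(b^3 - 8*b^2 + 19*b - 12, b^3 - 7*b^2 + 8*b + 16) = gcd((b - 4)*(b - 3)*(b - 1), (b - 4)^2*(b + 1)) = b - 4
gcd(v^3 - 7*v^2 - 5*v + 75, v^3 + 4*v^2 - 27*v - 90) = v^2 - 2*v - 15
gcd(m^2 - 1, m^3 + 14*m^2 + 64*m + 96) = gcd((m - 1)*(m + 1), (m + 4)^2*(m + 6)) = 1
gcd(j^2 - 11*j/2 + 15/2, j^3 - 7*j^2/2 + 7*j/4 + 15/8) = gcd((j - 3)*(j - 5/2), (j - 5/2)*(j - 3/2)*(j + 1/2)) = j - 5/2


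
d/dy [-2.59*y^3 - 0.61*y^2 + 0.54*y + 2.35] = -7.77*y^2 - 1.22*y + 0.54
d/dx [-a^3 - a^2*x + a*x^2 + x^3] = -a^2 + 2*a*x + 3*x^2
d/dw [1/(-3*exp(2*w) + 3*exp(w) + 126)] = (2*exp(w) - 1)*exp(w)/(3*(-exp(2*w) + exp(w) + 42)^2)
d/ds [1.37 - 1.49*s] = -1.49000000000000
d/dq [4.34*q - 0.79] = 4.34000000000000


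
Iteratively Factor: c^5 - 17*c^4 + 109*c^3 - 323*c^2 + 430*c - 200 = (c - 5)*(c^4 - 12*c^3 + 49*c^2 - 78*c + 40) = (c - 5)*(c - 2)*(c^3 - 10*c^2 + 29*c - 20) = (c - 5)*(c - 4)*(c - 2)*(c^2 - 6*c + 5) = (c - 5)*(c - 4)*(c - 2)*(c - 1)*(c - 5)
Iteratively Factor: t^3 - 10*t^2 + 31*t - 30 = (t - 5)*(t^2 - 5*t + 6) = (t - 5)*(t - 2)*(t - 3)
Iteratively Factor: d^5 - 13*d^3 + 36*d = (d)*(d^4 - 13*d^2 + 36) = d*(d - 3)*(d^3 + 3*d^2 - 4*d - 12) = d*(d - 3)*(d - 2)*(d^2 + 5*d + 6) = d*(d - 3)*(d - 2)*(d + 3)*(d + 2)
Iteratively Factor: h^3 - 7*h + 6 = (h - 1)*(h^2 + h - 6) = (h - 2)*(h - 1)*(h + 3)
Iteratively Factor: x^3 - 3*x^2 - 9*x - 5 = (x - 5)*(x^2 + 2*x + 1) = (x - 5)*(x + 1)*(x + 1)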